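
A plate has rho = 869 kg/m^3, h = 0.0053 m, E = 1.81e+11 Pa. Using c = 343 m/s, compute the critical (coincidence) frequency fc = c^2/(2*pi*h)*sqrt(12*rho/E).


12*rho/E = 12*869/1.81e+11 = 5.76133e-08
sqrt(12*rho/E) = sqrt(5.76133e-08) = 0.000240028
c^2/(2*pi*h) = 343^2/(2*pi*0.0053) = 3.53291e+06
fc = 3.53291e+06 * 0.000240028 = 848 Hz


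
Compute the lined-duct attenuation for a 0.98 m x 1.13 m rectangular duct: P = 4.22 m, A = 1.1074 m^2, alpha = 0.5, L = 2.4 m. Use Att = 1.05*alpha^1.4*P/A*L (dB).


alpha^1.4 = 0.5^1.4 = 0.378929
Attenuation rate = 1.05 * alpha^1.4 * P / A
= 1.05 * 0.378929 * 4.22 / 1.1074 = 1.5162 dB/m
Total Att = 1.5162 * 2.4 = 3.6389 dB


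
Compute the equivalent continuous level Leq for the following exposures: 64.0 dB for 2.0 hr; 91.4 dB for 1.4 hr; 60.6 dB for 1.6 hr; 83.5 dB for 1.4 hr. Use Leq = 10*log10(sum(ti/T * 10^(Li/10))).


T_total = 2.0 + 1.4 + 1.6 + 1.4 = 6.4 hr
(2.0/6.4) * 10^(64.0/10) = 784965
(1.4/6.4) * 10^(91.4/10) = 3.01959e+08
(1.6/6.4) * 10^(60.6/10) = 287038
(1.4/6.4) * 10^(83.5/10) = 4.8972e+07
Sum = 784965 + 3.01959e+08 + 287038 + 4.8972e+07 = 3.52003e+08
Leq = 10*log10(3.52003e+08) = 85.465 dB


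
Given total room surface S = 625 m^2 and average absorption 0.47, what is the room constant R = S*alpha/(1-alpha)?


R = 625 * 0.47 / (1 - 0.47) = 554.25 m^2


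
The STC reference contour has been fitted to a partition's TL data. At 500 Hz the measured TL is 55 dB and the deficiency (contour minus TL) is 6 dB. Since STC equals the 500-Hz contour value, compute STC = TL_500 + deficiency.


By ASTM E413, STC = value of the fitted reference contour at 500 Hz.
Contour value at 500 Hz = TL_500 + deficiency = 55 + 6 = 61
STC = 61


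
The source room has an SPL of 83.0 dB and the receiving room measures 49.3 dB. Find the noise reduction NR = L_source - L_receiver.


NR = L_source - L_receiver (difference between source and receiving room levels)
NR = 83.0 - 49.3 = 33.7 dB


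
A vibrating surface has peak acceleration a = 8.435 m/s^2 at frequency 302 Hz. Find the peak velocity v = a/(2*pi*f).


omega = 2*pi*f = 2*pi*302 = 1897.52 rad/s
v = a / omega = 8.435 / 1897.52 = 0.0044453 m/s


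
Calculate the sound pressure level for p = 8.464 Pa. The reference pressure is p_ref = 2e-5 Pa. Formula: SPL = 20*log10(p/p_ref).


p / p_ref = 8.464 / 2e-5 = 423200
SPL = 20 * log10(423200) = 112.53 dB


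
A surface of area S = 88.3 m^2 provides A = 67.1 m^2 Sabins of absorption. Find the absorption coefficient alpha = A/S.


Absorption coefficient = absorbed power / incident power
alpha = A / S = 67.1 / 88.3 = 0.75991


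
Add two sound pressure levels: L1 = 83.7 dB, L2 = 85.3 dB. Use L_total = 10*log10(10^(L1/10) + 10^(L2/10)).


10^(83.7/10) = 2.34423e+08
10^(85.3/10) = 3.38844e+08
Sum = 2.34423e+08 + 3.38844e+08 = 5.73267e+08
L_total = 10*log10(5.73267e+08) = 87.584 dB


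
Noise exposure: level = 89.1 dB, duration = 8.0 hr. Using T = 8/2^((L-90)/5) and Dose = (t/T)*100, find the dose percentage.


T_allowed = 8 / 2^((89.1 - 90)/5) = 9.06307 hr
Dose = 8.0 / 9.06307 * 100 = 88.27 %


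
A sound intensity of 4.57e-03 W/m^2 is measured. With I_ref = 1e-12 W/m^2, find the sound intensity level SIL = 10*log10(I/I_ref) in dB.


I / I_ref = 4.57e-03 / 1e-12 = 4.57e+09
SIL = 10 * log10(4.57e+09) = 96.599 dB


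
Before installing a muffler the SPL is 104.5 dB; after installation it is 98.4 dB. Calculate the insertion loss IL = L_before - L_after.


Insertion loss = SPL without muffler - SPL with muffler
IL = 104.5 - 98.4 = 6.1 dB


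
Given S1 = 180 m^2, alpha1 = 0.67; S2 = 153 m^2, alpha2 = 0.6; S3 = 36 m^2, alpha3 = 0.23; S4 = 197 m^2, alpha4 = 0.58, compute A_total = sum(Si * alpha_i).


180 * 0.67 = 120.6
153 * 0.6 = 91.8
36 * 0.23 = 8.28
197 * 0.58 = 114.26
A_total = 120.6 + 91.8 + 8.28 + 114.26 = 334.94 m^2


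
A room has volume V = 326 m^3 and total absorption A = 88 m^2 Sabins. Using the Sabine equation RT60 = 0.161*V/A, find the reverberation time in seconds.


RT60 = 0.161 * 326 / 88 = 0.59643 s


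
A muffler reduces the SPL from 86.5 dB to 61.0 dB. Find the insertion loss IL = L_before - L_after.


Insertion loss = SPL without muffler - SPL with muffler
IL = 86.5 - 61.0 = 25.5 dB


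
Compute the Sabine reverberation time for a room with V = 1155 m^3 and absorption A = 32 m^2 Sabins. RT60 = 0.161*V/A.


RT60 = 0.161 * 1155 / 32 = 5.8111 s


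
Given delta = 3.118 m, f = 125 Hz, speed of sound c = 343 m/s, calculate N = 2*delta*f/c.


N = 2*delta*f/c = 2*delta/lambda, where lambda = c/f
lambda = 343 / 125 = 2.744 m
N = 2 * 3.118 / 2.744 = 2.2726


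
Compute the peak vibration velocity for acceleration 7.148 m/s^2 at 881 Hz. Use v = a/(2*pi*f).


omega = 2*pi*f = 2*pi*881 = 5535.49 rad/s
v = a / omega = 7.148 / 5535.49 = 0.0012913 m/s


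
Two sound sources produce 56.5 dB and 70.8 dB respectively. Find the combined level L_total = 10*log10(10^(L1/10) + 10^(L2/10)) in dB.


10^(56.5/10) = 446684
10^(70.8/10) = 1.20226e+07
Sum = 446684 + 1.20226e+07 = 1.24693e+07
L_total = 10*log10(1.24693e+07) = 70.958 dB


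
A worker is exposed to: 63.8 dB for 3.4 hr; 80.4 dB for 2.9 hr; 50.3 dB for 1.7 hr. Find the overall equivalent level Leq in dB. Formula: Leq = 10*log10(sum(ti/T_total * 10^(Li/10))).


T_total = 3.4 + 2.9 + 1.7 = 8.0 hr
(3.4/8.0) * 10^(63.8/10) = 1.0195e+06
(2.9/8.0) * 10^(80.4/10) = 3.97473e+07
(1.7/8.0) * 10^(50.3/10) = 22769.8
Sum = 1.0195e+06 + 3.97473e+07 + 22769.8 = 4.07896e+07
Leq = 10*log10(4.07896e+07) = 76.105 dB


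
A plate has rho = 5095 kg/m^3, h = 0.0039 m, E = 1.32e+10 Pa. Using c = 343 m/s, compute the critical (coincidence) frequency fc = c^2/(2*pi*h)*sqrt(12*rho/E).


12*rho/E = 12*5095/1.32e+10 = 4.63182e-06
sqrt(12*rho/E) = sqrt(4.63182e-06) = 0.00215217
c^2/(2*pi*h) = 343^2/(2*pi*0.0039) = 4.80113e+06
fc = 4.80113e+06 * 0.00215217 = 10333 Hz


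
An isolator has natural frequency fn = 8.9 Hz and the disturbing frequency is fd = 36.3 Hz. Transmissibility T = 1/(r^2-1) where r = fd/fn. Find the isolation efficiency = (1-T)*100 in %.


r = 36.3 / 8.9 = 4.07865
r^2 - 1 = 4.07865^2 - 1 = 15.6354
T = 1/15.6354 = 0.0639574
Efficiency = (1 - 0.0639574)*100 = 93.604 %


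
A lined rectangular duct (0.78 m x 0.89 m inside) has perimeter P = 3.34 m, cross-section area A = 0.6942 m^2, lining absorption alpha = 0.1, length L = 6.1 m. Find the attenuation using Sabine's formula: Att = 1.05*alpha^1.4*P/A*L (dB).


alpha^1.4 = 0.1^1.4 = 0.0398107
Attenuation rate = 1.05 * alpha^1.4 * P / A
= 1.05 * 0.0398107 * 3.34 / 0.6942 = 0.201118 dB/m
Total Att = 0.201118 * 6.1 = 1.2268 dB


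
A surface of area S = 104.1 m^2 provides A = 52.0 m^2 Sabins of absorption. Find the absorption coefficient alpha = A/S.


Absorption coefficient = absorbed power / incident power
alpha = A / S = 52.0 / 104.1 = 0.49952


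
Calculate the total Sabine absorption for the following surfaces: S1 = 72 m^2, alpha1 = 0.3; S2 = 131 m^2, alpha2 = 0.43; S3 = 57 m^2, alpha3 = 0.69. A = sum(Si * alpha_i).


72 * 0.3 = 21.6
131 * 0.43 = 56.33
57 * 0.69 = 39.33
A_total = 21.6 + 56.33 + 39.33 = 117.26 m^2


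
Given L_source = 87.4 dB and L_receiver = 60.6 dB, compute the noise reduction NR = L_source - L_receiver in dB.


NR = L_source - L_receiver (difference between source and receiving room levels)
NR = 87.4 - 60.6 = 26.8 dB


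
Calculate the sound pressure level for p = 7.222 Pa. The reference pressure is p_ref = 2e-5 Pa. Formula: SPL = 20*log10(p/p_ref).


p / p_ref = 7.222 / 2e-5 = 361100
SPL = 20 * log10(361100) = 111.15 dB


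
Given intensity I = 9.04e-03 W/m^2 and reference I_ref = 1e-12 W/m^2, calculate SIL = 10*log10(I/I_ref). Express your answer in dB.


I / I_ref = 9.04e-03 / 1e-12 = 9.04e+09
SIL = 10 * log10(9.04e+09) = 99.562 dB


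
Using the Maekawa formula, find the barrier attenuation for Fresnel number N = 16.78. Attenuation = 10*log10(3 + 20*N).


3 + 20*N = 3 + 20*16.78 = 338.6
Att = 10*log10(338.6) = 25.297 dB


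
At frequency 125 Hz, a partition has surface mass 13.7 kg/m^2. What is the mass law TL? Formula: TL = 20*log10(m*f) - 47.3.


m * f = 13.7 * 125 = 1712.5
20*log10(1712.5) = 64.6726 dB
TL = 64.6726 - 47.3 = 17.373 dB


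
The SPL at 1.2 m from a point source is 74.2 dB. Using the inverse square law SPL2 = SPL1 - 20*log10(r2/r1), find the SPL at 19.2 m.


r2/r1 = 19.2/1.2 = 16
Correction = 20*log10(16) = 24.0824 dB
SPL2 = 74.2 - 24.0824 = 50.118 dB


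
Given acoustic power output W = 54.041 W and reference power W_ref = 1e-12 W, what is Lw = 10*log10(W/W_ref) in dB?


W / W_ref = 54.041 / 1e-12 = 5.4041e+13
Lw = 10 * log10(5.4041e+13) = 137.33 dB


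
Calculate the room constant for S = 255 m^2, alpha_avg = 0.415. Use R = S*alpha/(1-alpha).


R = 255 * 0.415 / (1 - 0.415) = 180.9 m^2


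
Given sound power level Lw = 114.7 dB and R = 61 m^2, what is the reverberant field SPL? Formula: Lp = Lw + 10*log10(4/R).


4/R = 4/61 = 0.0655738
Lp = 114.7 + 10*log10(0.0655738) = 102.87 dB


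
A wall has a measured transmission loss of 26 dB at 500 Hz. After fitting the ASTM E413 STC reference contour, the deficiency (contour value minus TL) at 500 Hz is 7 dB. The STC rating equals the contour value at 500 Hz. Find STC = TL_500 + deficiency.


By ASTM E413, STC = value of the fitted reference contour at 500 Hz.
Contour value at 500 Hz = TL_500 + deficiency = 26 + 7 = 33
STC = 33


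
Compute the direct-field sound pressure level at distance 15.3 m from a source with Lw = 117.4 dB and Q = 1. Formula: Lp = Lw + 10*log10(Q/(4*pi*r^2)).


4*pi*r^2 = 4*pi*15.3^2 = 2941.66 m^2
Q / (4*pi*r^2) = 1 / 2941.66 = 0.000339944
Lp = 117.4 + 10*log10(0.000339944) = 82.714 dB


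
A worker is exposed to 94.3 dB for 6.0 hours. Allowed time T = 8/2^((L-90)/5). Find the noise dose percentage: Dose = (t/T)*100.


T_allowed = 8 / 2^((94.3 - 90)/5) = 4.40762 hr
Dose = 6.0 / 4.40762 * 100 = 136.13 %


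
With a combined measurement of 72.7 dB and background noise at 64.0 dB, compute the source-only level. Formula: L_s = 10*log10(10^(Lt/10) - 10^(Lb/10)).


10^(72.7/10) = 1.86209e+07
10^(64.0/10) = 2.51189e+06
Difference = 1.86209e+07 - 2.51189e+06 = 1.6109e+07
L_source = 10*log10(1.6109e+07) = 72.071 dB


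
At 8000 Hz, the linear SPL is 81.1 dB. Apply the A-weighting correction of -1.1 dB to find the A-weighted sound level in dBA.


A-weighting table: 8000 Hz -> -1.1 dB correction
SPL_A = SPL + correction = 81.1 + (-1.1) = 80 dBA


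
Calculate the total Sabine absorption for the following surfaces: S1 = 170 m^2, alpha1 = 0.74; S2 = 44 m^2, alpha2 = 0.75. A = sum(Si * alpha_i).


170 * 0.74 = 125.8
44 * 0.75 = 33
A_total = 125.8 + 33 = 158.8 m^2


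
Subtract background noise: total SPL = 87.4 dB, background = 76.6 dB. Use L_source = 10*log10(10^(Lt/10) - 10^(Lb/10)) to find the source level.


10^(87.4/10) = 5.49541e+08
10^(76.6/10) = 4.57088e+07
Difference = 5.49541e+08 - 4.57088e+07 = 5.03832e+08
L_source = 10*log10(5.03832e+08) = 87.023 dB


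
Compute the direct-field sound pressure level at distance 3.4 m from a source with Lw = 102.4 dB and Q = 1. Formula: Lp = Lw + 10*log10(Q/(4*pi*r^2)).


4*pi*r^2 = 4*pi*3.4^2 = 145.267 m^2
Q / (4*pi*r^2) = 1 / 145.267 = 0.00688388
Lp = 102.4 + 10*log10(0.00688388) = 80.778 dB


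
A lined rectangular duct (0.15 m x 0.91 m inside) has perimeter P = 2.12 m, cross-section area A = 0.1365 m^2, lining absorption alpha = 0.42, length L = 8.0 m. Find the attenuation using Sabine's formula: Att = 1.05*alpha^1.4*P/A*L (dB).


alpha^1.4 = 0.42^1.4 = 0.296858
Attenuation rate = 1.05 * alpha^1.4 * P / A
= 1.05 * 0.296858 * 2.12 / 0.1365 = 4.84107 dB/m
Total Att = 4.84107 * 8.0 = 38.729 dB


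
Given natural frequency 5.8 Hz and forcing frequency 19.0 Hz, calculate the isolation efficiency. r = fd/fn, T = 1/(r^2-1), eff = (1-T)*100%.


r = 19.0 / 5.8 = 3.27586
r^2 - 1 = 3.27586^2 - 1 = 9.73126
T = 1/9.73126 = 0.102762
Efficiency = (1 - 0.102762)*100 = 89.724 %


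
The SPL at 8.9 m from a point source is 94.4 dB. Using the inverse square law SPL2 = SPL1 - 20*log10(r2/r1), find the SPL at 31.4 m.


r2/r1 = 31.4/8.9 = 3.52809
Correction = 20*log10(3.52809) = 10.9508 dB
SPL2 = 94.4 - 10.9508 = 83.449 dB


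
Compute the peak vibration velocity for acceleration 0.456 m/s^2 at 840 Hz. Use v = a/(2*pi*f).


omega = 2*pi*f = 2*pi*840 = 5277.88 rad/s
v = a / omega = 0.456 / 5277.88 = 8.6398e-05 m/s


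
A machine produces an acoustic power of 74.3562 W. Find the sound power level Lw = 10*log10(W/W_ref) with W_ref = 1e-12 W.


W / W_ref = 74.3562 / 1e-12 = 7.43562e+13
Lw = 10 * log10(7.43562e+13) = 138.71 dB


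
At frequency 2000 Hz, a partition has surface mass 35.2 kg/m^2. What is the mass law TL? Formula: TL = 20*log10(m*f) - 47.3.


m * f = 35.2 * 2000 = 70400
20*log10(70400) = 96.9515 dB
TL = 96.9515 - 47.3 = 49.651 dB


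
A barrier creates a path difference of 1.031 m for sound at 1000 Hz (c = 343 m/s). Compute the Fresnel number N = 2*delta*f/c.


N = 2*delta*f/c = 2*delta/lambda, where lambda = c/f
lambda = 343 / 1000 = 0.343 m
N = 2 * 1.031 / 0.343 = 6.0117


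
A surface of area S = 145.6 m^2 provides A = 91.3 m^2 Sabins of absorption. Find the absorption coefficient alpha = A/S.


Absorption coefficient = absorbed power / incident power
alpha = A / S = 91.3 / 145.6 = 0.62706


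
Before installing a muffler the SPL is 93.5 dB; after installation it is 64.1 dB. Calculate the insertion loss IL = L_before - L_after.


Insertion loss = SPL without muffler - SPL with muffler
IL = 93.5 - 64.1 = 29.4 dB


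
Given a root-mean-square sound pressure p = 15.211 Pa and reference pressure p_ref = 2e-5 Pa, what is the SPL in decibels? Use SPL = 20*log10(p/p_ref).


p / p_ref = 15.211 / 2e-5 = 760550
SPL = 20 * log10(760550) = 117.62 dB


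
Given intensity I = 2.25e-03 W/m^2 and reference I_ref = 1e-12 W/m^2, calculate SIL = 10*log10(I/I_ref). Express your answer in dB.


I / I_ref = 2.25e-03 / 1e-12 = 2.25e+09
SIL = 10 * log10(2.25e+09) = 93.522 dB


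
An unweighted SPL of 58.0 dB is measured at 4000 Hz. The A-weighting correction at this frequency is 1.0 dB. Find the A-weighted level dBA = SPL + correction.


A-weighting table: 4000 Hz -> 1.0 dB correction
SPL_A = SPL + correction = 58.0 + (1.0) = 59 dBA


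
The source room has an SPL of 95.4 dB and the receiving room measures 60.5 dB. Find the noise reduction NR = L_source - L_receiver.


NR = L_source - L_receiver (difference between source and receiving room levels)
NR = 95.4 - 60.5 = 34.9 dB


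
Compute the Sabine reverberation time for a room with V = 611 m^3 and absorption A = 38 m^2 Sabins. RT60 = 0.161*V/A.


RT60 = 0.161 * 611 / 38 = 2.5887 s


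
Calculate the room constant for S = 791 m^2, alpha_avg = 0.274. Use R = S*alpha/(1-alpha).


R = 791 * 0.274 / (1 - 0.274) = 298.53 m^2


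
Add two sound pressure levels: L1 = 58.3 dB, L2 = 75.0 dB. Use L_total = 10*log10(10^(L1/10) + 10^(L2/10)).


10^(58.3/10) = 676083
10^(75.0/10) = 3.16228e+07
Sum = 676083 + 3.16228e+07 = 3.22989e+07
L_total = 10*log10(3.22989e+07) = 75.092 dB


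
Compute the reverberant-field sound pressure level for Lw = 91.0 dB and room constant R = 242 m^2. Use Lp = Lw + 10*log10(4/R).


4/R = 4/242 = 0.0165289
Lp = 91.0 + 10*log10(0.0165289) = 73.182 dB


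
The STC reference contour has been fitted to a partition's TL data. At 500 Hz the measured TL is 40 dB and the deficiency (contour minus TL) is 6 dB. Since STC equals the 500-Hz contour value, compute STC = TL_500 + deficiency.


By ASTM E413, STC = value of the fitted reference contour at 500 Hz.
Contour value at 500 Hz = TL_500 + deficiency = 40 + 6 = 46
STC = 46


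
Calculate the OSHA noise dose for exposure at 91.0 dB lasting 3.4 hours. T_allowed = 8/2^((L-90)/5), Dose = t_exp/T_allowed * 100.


T_allowed = 8 / 2^((91.0 - 90)/5) = 6.9644 hr
Dose = 3.4 / 6.9644 * 100 = 48.82 %


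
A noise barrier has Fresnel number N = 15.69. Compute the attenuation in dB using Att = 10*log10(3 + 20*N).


3 + 20*N = 3 + 20*15.69 = 316.8
Att = 10*log10(316.8) = 25.008 dB


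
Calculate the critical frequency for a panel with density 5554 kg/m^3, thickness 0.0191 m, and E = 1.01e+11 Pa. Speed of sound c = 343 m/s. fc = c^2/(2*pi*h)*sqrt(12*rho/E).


12*rho/E = 12*5554/1.01e+11 = 6.59881e-07
sqrt(12*rho/E) = sqrt(6.59881e-07) = 0.000812331
c^2/(2*pi*h) = 343^2/(2*pi*0.0191) = 980336
fc = 980336 * 0.000812331 = 796.36 Hz


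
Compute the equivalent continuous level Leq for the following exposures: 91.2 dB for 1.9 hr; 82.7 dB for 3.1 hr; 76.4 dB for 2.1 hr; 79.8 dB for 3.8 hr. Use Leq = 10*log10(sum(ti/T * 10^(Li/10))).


T_total = 1.9 + 3.1 + 2.1 + 3.8 = 10.9 hr
(1.9/10.9) * 10^(91.2/10) = 2.29788e+08
(3.1/10.9) * 10^(82.7/10) = 5.29584e+07
(2.1/10.9) * 10^(76.4/10) = 8.40994e+06
(3.8/10.9) * 10^(79.8/10) = 3.32933e+07
Sum = 2.29788e+08 + 5.29584e+07 + 8.40994e+06 + 3.32933e+07 = 3.2445e+08
Leq = 10*log10(3.2445e+08) = 85.111 dB


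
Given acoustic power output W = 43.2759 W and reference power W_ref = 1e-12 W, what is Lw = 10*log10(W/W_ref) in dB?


W / W_ref = 43.2759 / 1e-12 = 4.32759e+13
Lw = 10 * log10(4.32759e+13) = 136.36 dB


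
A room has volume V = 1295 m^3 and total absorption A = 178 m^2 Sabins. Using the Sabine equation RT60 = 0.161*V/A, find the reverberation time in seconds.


RT60 = 0.161 * 1295 / 178 = 1.1713 s


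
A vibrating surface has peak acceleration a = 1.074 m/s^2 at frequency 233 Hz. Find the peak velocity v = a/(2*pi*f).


omega = 2*pi*f = 2*pi*233 = 1463.98 rad/s
v = a / omega = 1.074 / 1463.98 = 0.00073362 m/s


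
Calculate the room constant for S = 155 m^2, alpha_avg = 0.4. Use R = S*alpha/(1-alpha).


R = 155 * 0.4 / (1 - 0.4) = 103.33 m^2


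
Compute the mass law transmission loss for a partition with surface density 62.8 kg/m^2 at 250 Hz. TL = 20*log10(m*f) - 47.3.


m * f = 62.8 * 250 = 15700
20*log10(15700) = 83.918 dB
TL = 83.918 - 47.3 = 36.618 dB


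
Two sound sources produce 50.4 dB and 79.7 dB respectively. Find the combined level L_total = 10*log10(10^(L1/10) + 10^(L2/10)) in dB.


10^(50.4/10) = 109648
10^(79.7/10) = 9.33254e+07
Sum = 109648 + 9.33254e+07 = 9.3435e+07
L_total = 10*log10(9.3435e+07) = 79.705 dB


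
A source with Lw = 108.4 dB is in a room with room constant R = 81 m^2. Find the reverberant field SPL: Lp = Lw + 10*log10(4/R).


4/R = 4/81 = 0.0493827
Lp = 108.4 + 10*log10(0.0493827) = 95.336 dB


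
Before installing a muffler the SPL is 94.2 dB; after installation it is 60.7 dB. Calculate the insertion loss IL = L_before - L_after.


Insertion loss = SPL without muffler - SPL with muffler
IL = 94.2 - 60.7 = 33.5 dB


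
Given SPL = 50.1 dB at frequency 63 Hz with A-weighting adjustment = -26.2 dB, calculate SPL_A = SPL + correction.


A-weighting table: 63 Hz -> -26.2 dB correction
SPL_A = SPL + correction = 50.1 + (-26.2) = 23.9 dBA


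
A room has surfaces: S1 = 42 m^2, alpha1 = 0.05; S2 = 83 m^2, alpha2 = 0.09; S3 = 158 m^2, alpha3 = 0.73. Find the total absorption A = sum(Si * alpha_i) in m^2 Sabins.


42 * 0.05 = 2.1
83 * 0.09 = 7.47
158 * 0.73 = 115.34
A_total = 2.1 + 7.47 + 115.34 = 124.91 m^2


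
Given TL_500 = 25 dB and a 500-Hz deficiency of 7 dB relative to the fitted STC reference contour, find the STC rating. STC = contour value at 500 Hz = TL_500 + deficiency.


By ASTM E413, STC = value of the fitted reference contour at 500 Hz.
Contour value at 500 Hz = TL_500 + deficiency = 25 + 7 = 32
STC = 32


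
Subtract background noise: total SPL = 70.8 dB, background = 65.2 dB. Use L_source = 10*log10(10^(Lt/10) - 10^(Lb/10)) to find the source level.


10^(70.8/10) = 1.20226e+07
10^(65.2/10) = 3.31131e+06
Difference = 1.20226e+07 - 3.31131e+06 = 8.71129e+06
L_source = 10*log10(8.71129e+06) = 69.401 dB


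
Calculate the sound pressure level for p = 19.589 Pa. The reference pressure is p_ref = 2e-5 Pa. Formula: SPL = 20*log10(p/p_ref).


p / p_ref = 19.589 / 2e-5 = 979450
SPL = 20 * log10(979450) = 119.82 dB


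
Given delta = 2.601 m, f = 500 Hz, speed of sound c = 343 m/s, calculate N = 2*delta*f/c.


N = 2*delta*f/c = 2*delta/lambda, where lambda = c/f
lambda = 343 / 500 = 0.686 m
N = 2 * 2.601 / 0.686 = 7.5831


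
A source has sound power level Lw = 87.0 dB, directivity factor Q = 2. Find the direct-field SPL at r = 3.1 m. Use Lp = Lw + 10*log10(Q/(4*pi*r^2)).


4*pi*r^2 = 4*pi*3.1^2 = 120.763 m^2
Q / (4*pi*r^2) = 2 / 120.763 = 0.0165614
Lp = 87.0 + 10*log10(0.0165614) = 69.191 dB


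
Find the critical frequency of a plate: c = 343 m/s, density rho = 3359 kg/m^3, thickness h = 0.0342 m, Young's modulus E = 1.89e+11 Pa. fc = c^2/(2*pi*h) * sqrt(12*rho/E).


12*rho/E = 12*3359/1.89e+11 = 2.1327e-07
sqrt(12*rho/E) = sqrt(2.1327e-07) = 0.000461812
c^2/(2*pi*h) = 343^2/(2*pi*0.0342) = 547498
fc = 547498 * 0.000461812 = 252.84 Hz


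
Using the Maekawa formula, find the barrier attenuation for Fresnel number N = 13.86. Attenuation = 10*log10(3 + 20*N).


3 + 20*N = 3 + 20*13.86 = 280.2
Att = 10*log10(280.2) = 24.475 dB


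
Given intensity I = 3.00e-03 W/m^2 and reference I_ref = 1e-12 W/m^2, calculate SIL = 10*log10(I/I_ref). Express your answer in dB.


I / I_ref = 3.00e-03 / 1e-12 = 3e+09
SIL = 10 * log10(3e+09) = 94.771 dB


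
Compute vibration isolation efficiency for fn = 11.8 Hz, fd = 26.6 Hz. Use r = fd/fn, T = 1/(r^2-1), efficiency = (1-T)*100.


r = 26.6 / 11.8 = 2.25424
r^2 - 1 = 2.25424^2 - 1 = 4.0816
T = 1/4.0816 = 0.245002
Efficiency = (1 - 0.245002)*100 = 75.5 %


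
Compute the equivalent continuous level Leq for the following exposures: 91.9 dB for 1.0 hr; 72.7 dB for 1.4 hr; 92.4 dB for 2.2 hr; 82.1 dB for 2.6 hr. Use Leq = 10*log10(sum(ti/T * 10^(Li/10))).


T_total = 1.0 + 1.4 + 2.2 + 2.6 = 7.2 hr
(1.0/7.2) * 10^(91.9/10) = 2.15113e+08
(1.4/7.2) * 10^(72.7/10) = 3.62072e+06
(2.2/7.2) * 10^(92.4/10) = 5.30995e+08
(2.6/7.2) * 10^(82.1/10) = 5.85654e+07
Sum = 2.15113e+08 + 3.62072e+06 + 5.30995e+08 + 5.85654e+07 = 8.08294e+08
Leq = 10*log10(8.08294e+08) = 89.076 dB


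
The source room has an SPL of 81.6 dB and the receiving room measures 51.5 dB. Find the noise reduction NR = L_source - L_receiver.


NR = L_source - L_receiver (difference between source and receiving room levels)
NR = 81.6 - 51.5 = 30.1 dB


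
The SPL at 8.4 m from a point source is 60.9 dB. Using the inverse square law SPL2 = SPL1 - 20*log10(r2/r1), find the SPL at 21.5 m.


r2/r1 = 21.5/8.4 = 2.55952
Correction = 20*log10(2.55952) = 8.16317 dB
SPL2 = 60.9 - 8.16317 = 52.737 dB


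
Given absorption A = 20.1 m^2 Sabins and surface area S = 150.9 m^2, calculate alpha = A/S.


Absorption coefficient = absorbed power / incident power
alpha = A / S = 20.1 / 150.9 = 0.1332


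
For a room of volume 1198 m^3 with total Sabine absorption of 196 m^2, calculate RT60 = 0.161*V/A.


RT60 = 0.161 * 1198 / 196 = 0.98407 s


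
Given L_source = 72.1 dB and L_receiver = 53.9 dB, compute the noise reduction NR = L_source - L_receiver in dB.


NR = L_source - L_receiver (difference between source and receiving room levels)
NR = 72.1 - 53.9 = 18.2 dB


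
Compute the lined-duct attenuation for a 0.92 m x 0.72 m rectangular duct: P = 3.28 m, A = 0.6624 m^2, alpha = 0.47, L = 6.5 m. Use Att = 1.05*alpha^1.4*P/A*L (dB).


alpha^1.4 = 0.47^1.4 = 0.347486
Attenuation rate = 1.05 * alpha^1.4 * P / A
= 1.05 * 0.347486 * 3.28 / 0.6624 = 1.80668 dB/m
Total Att = 1.80668 * 6.5 = 11.743 dB


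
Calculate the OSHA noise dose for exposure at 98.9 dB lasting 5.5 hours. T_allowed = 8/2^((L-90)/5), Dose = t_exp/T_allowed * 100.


T_allowed = 8 / 2^((98.9 - 90)/5) = 2.32947 hr
Dose = 5.5 / 2.32947 * 100 = 236.11 %


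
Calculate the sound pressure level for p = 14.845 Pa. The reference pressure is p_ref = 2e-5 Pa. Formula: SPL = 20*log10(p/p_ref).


p / p_ref = 14.845 / 2e-5 = 742250
SPL = 20 * log10(742250) = 117.41 dB


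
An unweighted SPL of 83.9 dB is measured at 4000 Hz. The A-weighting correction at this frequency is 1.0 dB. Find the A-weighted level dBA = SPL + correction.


A-weighting table: 4000 Hz -> 1.0 dB correction
SPL_A = SPL + correction = 83.9 + (1.0) = 84.9 dBA


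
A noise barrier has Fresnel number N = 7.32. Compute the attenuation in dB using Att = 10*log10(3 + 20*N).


3 + 20*N = 3 + 20*7.32 = 149.4
Att = 10*log10(149.4) = 21.744 dB


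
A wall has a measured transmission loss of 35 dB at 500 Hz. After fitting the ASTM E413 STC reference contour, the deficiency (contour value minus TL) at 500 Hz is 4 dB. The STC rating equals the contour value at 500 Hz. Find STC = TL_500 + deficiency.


By ASTM E413, STC = value of the fitted reference contour at 500 Hz.
Contour value at 500 Hz = TL_500 + deficiency = 35 + 4 = 39
STC = 39


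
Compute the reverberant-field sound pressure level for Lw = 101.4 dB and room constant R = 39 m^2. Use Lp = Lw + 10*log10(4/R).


4/R = 4/39 = 0.102564
Lp = 101.4 + 10*log10(0.102564) = 91.51 dB


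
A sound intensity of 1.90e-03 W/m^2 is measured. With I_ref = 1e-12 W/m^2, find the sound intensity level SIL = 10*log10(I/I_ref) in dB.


I / I_ref = 1.90e-03 / 1e-12 = 1.9e+09
SIL = 10 * log10(1.9e+09) = 92.788 dB


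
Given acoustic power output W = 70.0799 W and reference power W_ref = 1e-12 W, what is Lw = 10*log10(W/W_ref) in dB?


W / W_ref = 70.0799 / 1e-12 = 7.00799e+13
Lw = 10 * log10(7.00799e+13) = 138.46 dB


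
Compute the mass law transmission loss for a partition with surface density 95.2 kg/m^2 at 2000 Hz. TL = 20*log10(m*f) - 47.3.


m * f = 95.2 * 2000 = 190400
20*log10(190400) = 105.593 dB
TL = 105.593 - 47.3 = 58.293 dB


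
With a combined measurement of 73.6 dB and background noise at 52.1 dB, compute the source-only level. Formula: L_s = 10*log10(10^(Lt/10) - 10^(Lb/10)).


10^(73.6/10) = 2.29087e+07
10^(52.1/10) = 162181
Difference = 2.29087e+07 - 162181 = 2.27465e+07
L_source = 10*log10(2.27465e+07) = 73.569 dB


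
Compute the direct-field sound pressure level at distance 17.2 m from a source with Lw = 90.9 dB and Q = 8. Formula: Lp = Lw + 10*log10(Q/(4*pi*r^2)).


4*pi*r^2 = 4*pi*17.2^2 = 3717.64 m^2
Q / (4*pi*r^2) = 8 / 3717.64 = 0.0021519
Lp = 90.9 + 10*log10(0.0021519) = 64.228 dB


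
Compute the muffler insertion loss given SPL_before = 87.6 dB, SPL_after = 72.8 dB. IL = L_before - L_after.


Insertion loss = SPL without muffler - SPL with muffler
IL = 87.6 - 72.8 = 14.8 dB


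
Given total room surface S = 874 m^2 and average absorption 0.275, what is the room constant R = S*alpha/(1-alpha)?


R = 874 * 0.275 / (1 - 0.275) = 331.52 m^2


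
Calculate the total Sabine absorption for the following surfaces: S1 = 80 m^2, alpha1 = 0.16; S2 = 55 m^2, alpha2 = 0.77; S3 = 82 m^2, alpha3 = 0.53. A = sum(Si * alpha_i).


80 * 0.16 = 12.8
55 * 0.77 = 42.35
82 * 0.53 = 43.46
A_total = 12.8 + 42.35 + 43.46 = 98.61 m^2


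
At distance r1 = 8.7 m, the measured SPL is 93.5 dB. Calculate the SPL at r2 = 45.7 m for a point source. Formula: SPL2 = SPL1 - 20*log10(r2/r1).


r2/r1 = 45.7/8.7 = 5.25287
Correction = 20*log10(5.25287) = 14.4079 dB
SPL2 = 93.5 - 14.4079 = 79.092 dB


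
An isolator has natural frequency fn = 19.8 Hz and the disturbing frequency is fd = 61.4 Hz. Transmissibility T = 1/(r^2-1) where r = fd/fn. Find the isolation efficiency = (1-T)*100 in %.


r = 61.4 / 19.8 = 3.10101
r^2 - 1 = 3.10101^2 - 1 = 8.61626
T = 1/8.61626 = 0.11606
Efficiency = (1 - 0.11606)*100 = 88.394 %


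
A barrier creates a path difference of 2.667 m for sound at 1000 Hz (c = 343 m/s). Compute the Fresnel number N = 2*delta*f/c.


N = 2*delta*f/c = 2*delta/lambda, where lambda = c/f
lambda = 343 / 1000 = 0.343 m
N = 2 * 2.667 / 0.343 = 15.551


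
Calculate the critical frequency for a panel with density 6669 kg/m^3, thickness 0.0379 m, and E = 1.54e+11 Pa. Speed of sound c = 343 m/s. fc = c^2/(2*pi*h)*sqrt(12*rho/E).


12*rho/E = 12*6669/1.54e+11 = 5.19662e-07
sqrt(12*rho/E) = sqrt(5.19662e-07) = 0.000720876
c^2/(2*pi*h) = 343^2/(2*pi*0.0379) = 494048
fc = 494048 * 0.000720876 = 356.15 Hz


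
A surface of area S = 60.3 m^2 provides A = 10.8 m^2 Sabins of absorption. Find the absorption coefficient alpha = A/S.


Absorption coefficient = absorbed power / incident power
alpha = A / S = 10.8 / 60.3 = 0.1791


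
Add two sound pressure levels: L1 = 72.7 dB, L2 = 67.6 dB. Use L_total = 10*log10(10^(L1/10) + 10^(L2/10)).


10^(72.7/10) = 1.86209e+07
10^(67.6/10) = 5.7544e+06
Sum = 1.86209e+07 + 5.7544e+06 = 2.43753e+07
L_total = 10*log10(2.43753e+07) = 73.869 dB


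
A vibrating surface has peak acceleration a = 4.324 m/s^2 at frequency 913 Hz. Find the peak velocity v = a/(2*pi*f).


omega = 2*pi*f = 2*pi*913 = 5736.55 rad/s
v = a / omega = 4.324 / 5736.55 = 0.00075376 m/s


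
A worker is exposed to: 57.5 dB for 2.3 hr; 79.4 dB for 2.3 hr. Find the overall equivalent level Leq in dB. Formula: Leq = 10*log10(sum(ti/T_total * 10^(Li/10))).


T_total = 2.3 + 2.3 = 4.6 hr
(2.3/4.6) * 10^(57.5/10) = 281171
(2.3/4.6) * 10^(79.4/10) = 4.35482e+07
Sum = 281171 + 4.35482e+07 = 4.38294e+07
Leq = 10*log10(4.38294e+07) = 76.418 dB


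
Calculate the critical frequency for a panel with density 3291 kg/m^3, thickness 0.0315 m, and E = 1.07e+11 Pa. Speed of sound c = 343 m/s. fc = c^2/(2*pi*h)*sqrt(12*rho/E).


12*rho/E = 12*3291/1.07e+11 = 3.69084e-07
sqrt(12*rho/E) = sqrt(3.69084e-07) = 0.000607523
c^2/(2*pi*h) = 343^2/(2*pi*0.0315) = 594426
fc = 594426 * 0.000607523 = 361.13 Hz


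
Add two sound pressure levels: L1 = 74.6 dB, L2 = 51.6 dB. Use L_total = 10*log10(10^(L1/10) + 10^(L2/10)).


10^(74.6/10) = 2.88403e+07
10^(51.6/10) = 144544
Sum = 2.88403e+07 + 144544 = 2.89848e+07
L_total = 10*log10(2.89848e+07) = 74.622 dB


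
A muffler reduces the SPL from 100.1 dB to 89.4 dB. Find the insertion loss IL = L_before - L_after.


Insertion loss = SPL without muffler - SPL with muffler
IL = 100.1 - 89.4 = 10.7 dB


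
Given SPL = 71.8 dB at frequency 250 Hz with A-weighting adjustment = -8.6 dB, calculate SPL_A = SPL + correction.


A-weighting table: 250 Hz -> -8.6 dB correction
SPL_A = SPL + correction = 71.8 + (-8.6) = 63.2 dBA


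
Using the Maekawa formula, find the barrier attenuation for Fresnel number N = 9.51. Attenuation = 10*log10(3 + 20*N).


3 + 20*N = 3 + 20*9.51 = 193.2
Att = 10*log10(193.2) = 22.86 dB


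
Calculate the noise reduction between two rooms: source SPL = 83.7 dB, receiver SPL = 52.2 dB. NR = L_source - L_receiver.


NR = L_source - L_receiver (difference between source and receiving room levels)
NR = 83.7 - 52.2 = 31.5 dB


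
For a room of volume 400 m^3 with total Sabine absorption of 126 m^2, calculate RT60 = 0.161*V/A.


RT60 = 0.161 * 400 / 126 = 0.51111 s


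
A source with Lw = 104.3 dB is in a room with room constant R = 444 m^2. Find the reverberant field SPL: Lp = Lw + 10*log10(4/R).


4/R = 4/444 = 0.00900901
Lp = 104.3 + 10*log10(0.00900901) = 83.847 dB


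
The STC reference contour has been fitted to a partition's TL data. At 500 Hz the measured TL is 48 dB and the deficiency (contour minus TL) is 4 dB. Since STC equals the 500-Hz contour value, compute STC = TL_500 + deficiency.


By ASTM E413, STC = value of the fitted reference contour at 500 Hz.
Contour value at 500 Hz = TL_500 + deficiency = 48 + 4 = 52
STC = 52


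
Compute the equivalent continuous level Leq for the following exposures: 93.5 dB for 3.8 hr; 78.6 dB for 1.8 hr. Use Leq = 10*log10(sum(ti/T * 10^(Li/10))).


T_total = 3.8 + 1.8 = 5.6 hr
(3.8/5.6) * 10^(93.5/10) = 1.51913e+09
(1.8/5.6) * 10^(78.6/10) = 2.32854e+07
Sum = 1.51913e+09 + 2.32854e+07 = 1.54242e+09
Leq = 10*log10(1.54242e+09) = 91.882 dB


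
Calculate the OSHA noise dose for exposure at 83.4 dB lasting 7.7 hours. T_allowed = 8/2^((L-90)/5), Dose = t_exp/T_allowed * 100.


T_allowed = 8 / 2^((83.4 - 90)/5) = 19.9733 hr
Dose = 7.7 / 19.9733 * 100 = 38.551 %


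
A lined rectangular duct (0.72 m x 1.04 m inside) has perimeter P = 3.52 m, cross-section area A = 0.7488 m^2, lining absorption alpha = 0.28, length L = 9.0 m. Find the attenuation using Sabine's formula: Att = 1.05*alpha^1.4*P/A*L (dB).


alpha^1.4 = 0.28^1.4 = 0.168276
Attenuation rate = 1.05 * alpha^1.4 * P / A
= 1.05 * 0.168276 * 3.52 / 0.7488 = 0.830593 dB/m
Total Att = 0.830593 * 9.0 = 7.4753 dB


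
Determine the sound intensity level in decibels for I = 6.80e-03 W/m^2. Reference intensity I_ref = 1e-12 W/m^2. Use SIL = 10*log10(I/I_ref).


I / I_ref = 6.80e-03 / 1e-12 = 6.8e+09
SIL = 10 * log10(6.8e+09) = 98.325 dB


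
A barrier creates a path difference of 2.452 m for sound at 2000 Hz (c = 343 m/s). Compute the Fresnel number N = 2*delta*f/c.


N = 2*delta*f/c = 2*delta/lambda, where lambda = c/f
lambda = 343 / 2000 = 0.1715 m
N = 2 * 2.452 / 0.1715 = 28.595


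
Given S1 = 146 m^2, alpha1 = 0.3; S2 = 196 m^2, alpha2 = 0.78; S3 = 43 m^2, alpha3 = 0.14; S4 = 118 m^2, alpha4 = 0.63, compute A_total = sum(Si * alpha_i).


146 * 0.3 = 43.8
196 * 0.78 = 152.88
43 * 0.14 = 6.02
118 * 0.63 = 74.34
A_total = 43.8 + 152.88 + 6.02 + 74.34 = 277.04 m^2


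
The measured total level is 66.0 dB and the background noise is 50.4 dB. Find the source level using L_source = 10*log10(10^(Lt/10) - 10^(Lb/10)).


10^(66.0/10) = 3.98107e+06
10^(50.4/10) = 109648
Difference = 3.98107e+06 - 109648 = 3.87142e+06
L_source = 10*log10(3.87142e+06) = 65.879 dB


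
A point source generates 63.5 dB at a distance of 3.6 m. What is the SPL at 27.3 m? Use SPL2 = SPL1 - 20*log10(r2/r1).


r2/r1 = 27.3/3.6 = 7.58333
Correction = 20*log10(7.58333) = 17.5972 dB
SPL2 = 63.5 - 17.5972 = 45.903 dB


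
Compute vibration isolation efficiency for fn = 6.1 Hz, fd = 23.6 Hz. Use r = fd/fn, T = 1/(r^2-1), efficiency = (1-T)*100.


r = 23.6 / 6.1 = 3.86885
r^2 - 1 = 3.86885^2 - 1 = 13.968
T = 1/13.968 = 0.0715922
Efficiency = (1 - 0.0715922)*100 = 92.841 %


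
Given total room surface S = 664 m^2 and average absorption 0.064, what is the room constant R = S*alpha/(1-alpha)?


R = 664 * 0.064 / (1 - 0.064) = 45.402 m^2


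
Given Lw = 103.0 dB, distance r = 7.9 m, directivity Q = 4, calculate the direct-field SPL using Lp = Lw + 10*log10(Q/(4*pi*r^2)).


4*pi*r^2 = 4*pi*7.9^2 = 784.267 m^2
Q / (4*pi*r^2) = 4 / 784.267 = 0.0051003
Lp = 103.0 + 10*log10(0.0051003) = 80.076 dB


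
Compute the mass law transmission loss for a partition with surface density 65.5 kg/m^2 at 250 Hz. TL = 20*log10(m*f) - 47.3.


m * f = 65.5 * 250 = 16375
20*log10(16375) = 84.2836 dB
TL = 84.2836 - 47.3 = 36.984 dB


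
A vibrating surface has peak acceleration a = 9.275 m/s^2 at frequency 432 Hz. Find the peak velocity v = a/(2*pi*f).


omega = 2*pi*f = 2*pi*432 = 2714.34 rad/s
v = a / omega = 9.275 / 2714.34 = 0.003417 m/s


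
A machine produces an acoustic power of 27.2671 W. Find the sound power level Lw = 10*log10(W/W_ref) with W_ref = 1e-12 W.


W / W_ref = 27.2671 / 1e-12 = 2.72671e+13
Lw = 10 * log10(2.72671e+13) = 134.36 dB


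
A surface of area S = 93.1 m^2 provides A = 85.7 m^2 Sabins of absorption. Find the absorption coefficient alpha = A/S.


Absorption coefficient = absorbed power / incident power
alpha = A / S = 85.7 / 93.1 = 0.92052


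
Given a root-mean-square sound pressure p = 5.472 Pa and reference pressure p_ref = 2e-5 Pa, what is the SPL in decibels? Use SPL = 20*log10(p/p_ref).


p / p_ref = 5.472 / 2e-5 = 273600
SPL = 20 * log10(273600) = 108.74 dB


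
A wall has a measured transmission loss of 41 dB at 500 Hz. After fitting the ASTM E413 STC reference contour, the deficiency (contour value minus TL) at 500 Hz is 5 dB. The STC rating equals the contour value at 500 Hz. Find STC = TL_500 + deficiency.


By ASTM E413, STC = value of the fitted reference contour at 500 Hz.
Contour value at 500 Hz = TL_500 + deficiency = 41 + 5 = 46
STC = 46


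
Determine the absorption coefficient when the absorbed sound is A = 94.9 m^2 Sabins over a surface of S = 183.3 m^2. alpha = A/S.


Absorption coefficient = absorbed power / incident power
alpha = A / S = 94.9 / 183.3 = 0.51773


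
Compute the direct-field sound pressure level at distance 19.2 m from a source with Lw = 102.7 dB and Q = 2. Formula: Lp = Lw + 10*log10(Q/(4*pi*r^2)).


4*pi*r^2 = 4*pi*19.2^2 = 4632.47 m^2
Q / (4*pi*r^2) = 2 / 4632.47 = 0.000431735
Lp = 102.7 + 10*log10(0.000431735) = 69.052 dB


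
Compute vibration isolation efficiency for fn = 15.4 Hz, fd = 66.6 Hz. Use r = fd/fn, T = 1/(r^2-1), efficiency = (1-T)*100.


r = 66.6 / 15.4 = 4.32468
r^2 - 1 = 4.32468^2 - 1 = 17.7029
T = 1/17.7029 = 0.0564879
Efficiency = (1 - 0.0564879)*100 = 94.351 %


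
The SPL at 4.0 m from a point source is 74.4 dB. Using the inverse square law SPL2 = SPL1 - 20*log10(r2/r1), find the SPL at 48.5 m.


r2/r1 = 48.5/4.0 = 12.125
Correction = 20*log10(12.125) = 21.6736 dB
SPL2 = 74.4 - 21.6736 = 52.726 dB


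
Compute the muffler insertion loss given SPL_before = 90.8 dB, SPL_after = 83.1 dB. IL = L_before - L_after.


Insertion loss = SPL without muffler - SPL with muffler
IL = 90.8 - 83.1 = 7.7 dB


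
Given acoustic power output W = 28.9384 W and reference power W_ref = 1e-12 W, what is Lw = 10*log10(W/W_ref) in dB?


W / W_ref = 28.9384 / 1e-12 = 2.89384e+13
Lw = 10 * log10(2.89384e+13) = 134.61 dB


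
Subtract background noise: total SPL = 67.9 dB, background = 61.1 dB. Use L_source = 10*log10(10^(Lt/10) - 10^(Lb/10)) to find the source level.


10^(67.9/10) = 6.16595e+06
10^(61.1/10) = 1.28825e+06
Difference = 6.16595e+06 - 1.28825e+06 = 4.8777e+06
L_source = 10*log10(4.8777e+06) = 66.882 dB


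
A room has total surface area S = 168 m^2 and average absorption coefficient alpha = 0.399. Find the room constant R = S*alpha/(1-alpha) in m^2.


R = 168 * 0.399 / (1 - 0.399) = 111.53 m^2


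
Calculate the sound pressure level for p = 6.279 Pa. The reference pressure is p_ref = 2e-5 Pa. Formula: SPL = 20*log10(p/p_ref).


p / p_ref = 6.279 / 2e-5 = 313950
SPL = 20 * log10(313950) = 109.94 dB


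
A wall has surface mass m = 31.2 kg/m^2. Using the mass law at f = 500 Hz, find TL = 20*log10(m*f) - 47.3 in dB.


m * f = 31.2 * 500 = 15600
20*log10(15600) = 83.8625 dB
TL = 83.8625 - 47.3 = 36.562 dB


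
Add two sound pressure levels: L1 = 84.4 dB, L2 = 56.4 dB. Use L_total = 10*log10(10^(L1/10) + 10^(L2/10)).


10^(84.4/10) = 2.75423e+08
10^(56.4/10) = 436516
Sum = 2.75423e+08 + 436516 = 2.7586e+08
L_total = 10*log10(2.7586e+08) = 84.407 dB


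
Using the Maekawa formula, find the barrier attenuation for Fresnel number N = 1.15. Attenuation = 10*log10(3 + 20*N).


3 + 20*N = 3 + 20*1.15 = 26
Att = 10*log10(26) = 14.15 dB


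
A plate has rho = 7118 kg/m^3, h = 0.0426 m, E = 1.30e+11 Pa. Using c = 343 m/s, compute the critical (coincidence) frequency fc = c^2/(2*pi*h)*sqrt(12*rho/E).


12*rho/E = 12*7118/1.30e+11 = 6.57046e-07
sqrt(12*rho/E) = sqrt(6.57046e-07) = 0.000810584
c^2/(2*pi*h) = 343^2/(2*pi*0.0426) = 439540
fc = 439540 * 0.000810584 = 356.28 Hz


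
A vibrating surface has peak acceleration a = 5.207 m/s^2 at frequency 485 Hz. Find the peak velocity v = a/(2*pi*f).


omega = 2*pi*f = 2*pi*485 = 3047.34 rad/s
v = a / omega = 5.207 / 3047.34 = 0.0017087 m/s


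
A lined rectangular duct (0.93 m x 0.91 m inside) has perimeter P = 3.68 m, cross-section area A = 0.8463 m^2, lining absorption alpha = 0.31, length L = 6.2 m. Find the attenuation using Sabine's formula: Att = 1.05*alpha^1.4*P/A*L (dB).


alpha^1.4 = 0.31^1.4 = 0.194047
Attenuation rate = 1.05 * alpha^1.4 * P / A
= 1.05 * 0.194047 * 3.68 / 0.8463 = 0.885971 dB/m
Total Att = 0.885971 * 6.2 = 5.493 dB
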